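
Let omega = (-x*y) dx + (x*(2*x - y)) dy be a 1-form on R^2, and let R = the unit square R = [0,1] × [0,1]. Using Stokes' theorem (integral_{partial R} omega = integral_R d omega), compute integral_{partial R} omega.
integral_(partial R) omega = 2

Stokes: integral_partial_R omega = integral_R d omega with d omega = (∂Q/∂x - ∂P/∂y) dx ∧ dy.
  ∂Q/∂x = 4*x - y
  ∂P/∂y = -x
  integrand = ∂Q/∂x - ∂P/∂y = 5*x - y.
Integrating over R: integral_0^1 integral_0^1 (5*x - y) dx dy = 2.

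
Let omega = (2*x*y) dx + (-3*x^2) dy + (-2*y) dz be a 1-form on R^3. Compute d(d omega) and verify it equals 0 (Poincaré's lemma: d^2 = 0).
d(d omega) = 0

Step 1: d omega = sum_{i<j} (∂f_j/∂x_i - ∂f_i/∂x_j) dx_i ∧ dx_j:
  coeff of dx ∧ dy: -8*x
  coeff of dx ∧ dz: 0
  coeff of dy ∧ dz: -2
Step 2: Apply d again to each 2-form coefficient. The only possible 3-form in R^3 is dx ∧ dy ∧ dz, with coefficient
  ∂(coeff of dy∧dz)/∂x - ∂(coeff of dx∧dz)/∂y + ∂(coeff of dx∧dy)/∂z
  = ∂/∂x (-2) - ∂/∂y (0) + ∂/∂z (-8*x).
Each of these terms simplifies to sums of mixed partials that cancel in pairs. The result is 0 (by equality of mixed partials for smooth functions — Schwarz / Clairaut).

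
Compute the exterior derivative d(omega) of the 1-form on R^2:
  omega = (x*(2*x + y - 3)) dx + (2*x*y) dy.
d(omega) = (-x + 2*y) dx ∧ dy

For a 1-form omega = sum_i f_i dx_i, the exterior derivative is
  d(omega) = sum_{i < j} (∂f_j/∂x_i - ∂f_i/∂x_j) dx_i ∧ dx_j.
  coefficient of dx ∧ dy: ∂f_2/∂x - ∂f_1/∂y = ∂(2*x*y)/∂x - ∂(x*(2*x + y - 3))/∂y = -x + 2*y
Assembling: d(omega) = (-x + 2*y) dx ∧ dy.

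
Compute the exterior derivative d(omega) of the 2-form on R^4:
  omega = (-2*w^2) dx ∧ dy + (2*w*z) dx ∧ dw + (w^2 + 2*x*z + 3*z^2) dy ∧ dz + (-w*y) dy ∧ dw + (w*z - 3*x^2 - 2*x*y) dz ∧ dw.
d(omega) = (-4*w) dx ∧ dy ∧ dw + (-2*w - 6*x - 2*y) dx ∧ dz ∧ dw + (2*z) dx ∧ dy ∧ dz + (2*w - 2*x) dy ∧ dz ∧ dw

For a 2-form omega = sum_{i<j} g_{ij} dx_i ∧ dx_j, the exterior derivative is
  d(omega) = sum_{i<j} d(g_{ij}) ∧ dx_i ∧ dx_j = sum_{i<j, k} (∂g_{ij}/∂x_k) dx_k ∧ dx_i ∧ dx_j.
Expand each term, using dx_k ∧ dx_i ∧ dx_j = sgn(permutation) dx_{(a)} ∧ dx_{(b)} ∧ dx_{(c)} with (a < b < c) sorted:
  d(-2*w^2) includes (∂/∂w)(-2*w^2) dw = (-4*w) dw, which multiplied by dx ∧ dy gives (-4*w) dx ∧ dy ∧ dw
  d(2*w*z) includes (∂/∂z)(2*w*z) dz = (2*w) dz, which multiplied by dx ∧ dw gives (-2*w) dx ∧ dz ∧ dw
  d(w^2 + 2*x*z + 3*z^2) includes (∂/∂x)(w^2 + 2*x*z + 3*z^2) dx = (2*z) dx, which multiplied by dy ∧ dz gives (2*z) dx ∧ dy ∧ dz
  d(w^2 + 2*x*z + 3*z^2) includes (∂/∂w)(w^2 + 2*x*z + 3*z^2) dw = (2*w) dw, which multiplied by dy ∧ dz gives (2*w) dy ∧ dz ∧ dw
  d(w*z - 3*x^2 - 2*x*y) includes (∂/∂x)(w*z - 3*x^2 - 2*x*y) dx = (-6*x - 2*y) dx, which multiplied by dz ∧ dw gives (-6*x - 2*y) dx ∧ dz ∧ dw
  d(w*z - 3*x^2 - 2*x*y) includes (∂/∂y)(w*z - 3*x^2 - 2*x*y) dy = (-2*x) dy, which multiplied by dz ∧ dw gives (-2*x) dy ∧ dz ∧ dw
Collecting like 3-forms: d(omega) = (-4*w) dx ∧ dy ∧ dw + (-2*w - 6*x - 2*y) dx ∧ dz ∧ dw + (2*z) dx ∧ dy ∧ dz + (2*w - 2*x) dy ∧ dz ∧ dw.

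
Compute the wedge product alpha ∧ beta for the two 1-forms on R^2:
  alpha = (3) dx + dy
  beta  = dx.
alpha ∧ beta = (-1) dx ∧ dy

Distribute the wedge, using dx_i ∧ dx_j = -dx_j ∧ dx_i and dx_i ∧ dx_i = 0. For each pair (i, j) with i < j, the coefficient of dx_i ∧ dx_j in alpha ∧ beta is (alpha_i * beta_j - alpha_j * beta_i). Collecting: alpha ∧ beta = (-1) dx ∧ dy.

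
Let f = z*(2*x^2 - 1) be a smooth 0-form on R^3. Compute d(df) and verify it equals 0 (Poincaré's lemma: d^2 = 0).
d(df) = 0

Step 1: df = sum_i (∂f/∂x_i) dx_i = (4*x*z) dx + (0) dy + (2*x^2 - 1) dz.
Step 2: Apply d again. Using the 1-form formula, the coefficient of dx ∧ dy in d(df) is ∂^2 f/∂x ∂y - ∂^2 f/∂y ∂x = (0) - (0) = 0 (equality of mixed partials for smooth f).
Similarly for dx ∧ dz and dy ∧ dz — all coefficients vanish. So d(df) = 0.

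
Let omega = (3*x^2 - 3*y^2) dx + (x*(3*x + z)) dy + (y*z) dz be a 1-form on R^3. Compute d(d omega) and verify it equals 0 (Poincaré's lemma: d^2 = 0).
d(d omega) = 0

Step 1: d omega = sum_{i<j} (∂f_j/∂x_i - ∂f_i/∂x_j) dx_i ∧ dx_j:
  coeff of dx ∧ dy: 6*x + 6*y + z
  coeff of dx ∧ dz: 0
  coeff of dy ∧ dz: -x + z
Step 2: Apply d again to each 2-form coefficient. The only possible 3-form in R^3 is dx ∧ dy ∧ dz, with coefficient
  ∂(coeff of dy∧dz)/∂x - ∂(coeff of dx∧dz)/∂y + ∂(coeff of dx∧dy)/∂z
  = ∂/∂x (-x + z) - ∂/∂y (0) + ∂/∂z (6*x + 6*y + z).
Each of these terms simplifies to sums of mixed partials that cancel in pairs. The result is 0 (by equality of mixed partials for smooth functions — Schwarz / Clairaut).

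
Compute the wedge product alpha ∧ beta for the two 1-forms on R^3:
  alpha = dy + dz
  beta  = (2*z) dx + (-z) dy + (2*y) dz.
alpha ∧ beta = (-2*z) dx ∧ dy + (2*y + z) dy ∧ dz + (-2*z) dx ∧ dz

Distribute the wedge, using dx_i ∧ dx_j = -dx_j ∧ dx_i and dx_i ∧ dx_i = 0. For each pair (i, j) with i < j, the coefficient of dx_i ∧ dx_j in alpha ∧ beta is (alpha_i * beta_j - alpha_j * beta_i). Collecting: alpha ∧ beta = (-2*z) dx ∧ dy + (2*y + z) dy ∧ dz + (-2*z) dx ∧ dz.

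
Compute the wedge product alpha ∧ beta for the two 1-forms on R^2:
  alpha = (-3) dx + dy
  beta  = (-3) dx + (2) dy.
alpha ∧ beta = (-3) dx ∧ dy

Distribute the wedge, using dx_i ∧ dx_j = -dx_j ∧ dx_i and dx_i ∧ dx_i = 0. For each pair (i, j) with i < j, the coefficient of dx_i ∧ dx_j in alpha ∧ beta is (alpha_i * beta_j - alpha_j * beta_i). Collecting: alpha ∧ beta = (-3) dx ∧ dy.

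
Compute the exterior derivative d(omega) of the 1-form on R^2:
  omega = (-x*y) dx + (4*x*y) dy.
d(omega) = (x + 4*y) dx ∧ dy

For a 1-form omega = sum_i f_i dx_i, the exterior derivative is
  d(omega) = sum_{i < j} (∂f_j/∂x_i - ∂f_i/∂x_j) dx_i ∧ dx_j.
  coefficient of dx ∧ dy: ∂f_2/∂x - ∂f_1/∂y = ∂(4*x*y)/∂x - ∂(-x*y)/∂y = x + 4*y
Assembling: d(omega) = (x + 4*y) dx ∧ dy.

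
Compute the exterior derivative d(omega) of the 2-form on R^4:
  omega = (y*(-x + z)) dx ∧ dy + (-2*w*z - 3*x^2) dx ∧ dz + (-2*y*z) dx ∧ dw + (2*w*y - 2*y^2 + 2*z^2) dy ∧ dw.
d(omega) = (y) dx ∧ dy ∧ dz + (2*y - 2*z) dx ∧ dz ∧ dw + (2*z) dx ∧ dy ∧ dw + (-4*z) dy ∧ dz ∧ dw

For a 2-form omega = sum_{i<j} g_{ij} dx_i ∧ dx_j, the exterior derivative is
  d(omega) = sum_{i<j} d(g_{ij}) ∧ dx_i ∧ dx_j = sum_{i<j, k} (∂g_{ij}/∂x_k) dx_k ∧ dx_i ∧ dx_j.
Expand each term, using dx_k ∧ dx_i ∧ dx_j = sgn(permutation) dx_{(a)} ∧ dx_{(b)} ∧ dx_{(c)} with (a < b < c) sorted:
  d(y*(-x + z)) includes (∂/∂z)(y*(-x + z)) dz = (y) dz, which multiplied by dx ∧ dy gives (y) dx ∧ dy ∧ dz
  d(-2*w*z - 3*x^2) includes (∂/∂w)(-2*w*z - 3*x^2) dw = (-2*z) dw, which multiplied by dx ∧ dz gives (-2*z) dx ∧ dz ∧ dw
  d(-2*y*z) includes (∂/∂y)(-2*y*z) dy = (-2*z) dy, which multiplied by dx ∧ dw gives (2*z) dx ∧ dy ∧ dw
  d(-2*y*z) includes (∂/∂z)(-2*y*z) dz = (-2*y) dz, which multiplied by dx ∧ dw gives (2*y) dx ∧ dz ∧ dw
  d(2*w*y - 2*y^2 + 2*z^2) includes (∂/∂z)(2*w*y - 2*y^2 + 2*z^2) dz = (4*z) dz, which multiplied by dy ∧ dw gives (-4*z) dy ∧ dz ∧ dw
Collecting like 3-forms: d(omega) = (y) dx ∧ dy ∧ dz + (2*y - 2*z) dx ∧ dz ∧ dw + (2*z) dx ∧ dy ∧ dw + (-4*z) dy ∧ dz ∧ dw.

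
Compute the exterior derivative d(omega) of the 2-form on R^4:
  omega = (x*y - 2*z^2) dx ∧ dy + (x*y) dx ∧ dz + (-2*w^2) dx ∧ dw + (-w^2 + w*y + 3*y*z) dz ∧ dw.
d(omega) = (-x - 4*z) dx ∧ dy ∧ dz + (w + 3*z) dy ∧ dz ∧ dw

For a 2-form omega = sum_{i<j} g_{ij} dx_i ∧ dx_j, the exterior derivative is
  d(omega) = sum_{i<j} d(g_{ij}) ∧ dx_i ∧ dx_j = sum_{i<j, k} (∂g_{ij}/∂x_k) dx_k ∧ dx_i ∧ dx_j.
Expand each term, using dx_k ∧ dx_i ∧ dx_j = sgn(permutation) dx_{(a)} ∧ dx_{(b)} ∧ dx_{(c)} with (a < b < c) sorted:
  d(x*y - 2*z^2) includes (∂/∂z)(x*y - 2*z^2) dz = (-4*z) dz, which multiplied by dx ∧ dy gives (-4*z) dx ∧ dy ∧ dz
  d(x*y) includes (∂/∂y)(x*y) dy = (x) dy, which multiplied by dx ∧ dz gives (-x) dx ∧ dy ∧ dz
  d(-w^2 + w*y + 3*y*z) includes (∂/∂y)(-w^2 + w*y + 3*y*z) dy = (w + 3*z) dy, which multiplied by dz ∧ dw gives (w + 3*z) dy ∧ dz ∧ dw
Collecting like 3-forms: d(omega) = (-x - 4*z) dx ∧ dy ∧ dz + (w + 3*z) dy ∧ dz ∧ dw.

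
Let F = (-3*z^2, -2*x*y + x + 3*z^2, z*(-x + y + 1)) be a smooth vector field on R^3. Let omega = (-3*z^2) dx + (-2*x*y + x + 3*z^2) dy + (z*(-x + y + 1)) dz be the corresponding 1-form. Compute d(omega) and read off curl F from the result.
d(omega) = (-5*z) dy ∧ dz + (-5*z) dz ∧ dx + (1 - 2*y) dx ∧ dy; curl F = (-5*z, -5*z, 1 - 2*y)

d omega = sum_{i<j} (∂f_j/∂x_i - ∂f_i/∂x_j) dx_i ∧ dx_j. Under the identification (dy ∧ dz, dz ∧ dx, dx ∧ dy) ↔ (e_x, e_y, e_z), the coefficients are exactly the components of curl F. Compute:
  ∂R/∂y - ∂Q/∂z = (z) - (6*z) = -5*z
  ∂P/∂z - ∂R/∂x = (-6*z) - (-z) = -5*z
  ∂Q/∂x - ∂P/∂y = (1 - 2*y) - (0) = 1 - 2*y.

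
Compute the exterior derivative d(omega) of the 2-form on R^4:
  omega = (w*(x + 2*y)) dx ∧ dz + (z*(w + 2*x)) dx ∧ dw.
d(omega) = (-2*w) dx ∧ dy ∧ dz + (-w - x + 2*y) dx ∧ dz ∧ dw

For a 2-form omega = sum_{i<j} g_{ij} dx_i ∧ dx_j, the exterior derivative is
  d(omega) = sum_{i<j} d(g_{ij}) ∧ dx_i ∧ dx_j = sum_{i<j, k} (∂g_{ij}/∂x_k) dx_k ∧ dx_i ∧ dx_j.
Expand each term, using dx_k ∧ dx_i ∧ dx_j = sgn(permutation) dx_{(a)} ∧ dx_{(b)} ∧ dx_{(c)} with (a < b < c) sorted:
  d(w*(x + 2*y)) includes (∂/∂y)(w*(x + 2*y)) dy = (2*w) dy, which multiplied by dx ∧ dz gives (-2*w) dx ∧ dy ∧ dz
  d(w*(x + 2*y)) includes (∂/∂w)(w*(x + 2*y)) dw = (x + 2*y) dw, which multiplied by dx ∧ dz gives (x + 2*y) dx ∧ dz ∧ dw
  d(z*(w + 2*x)) includes (∂/∂z)(z*(w + 2*x)) dz = (w + 2*x) dz, which multiplied by dx ∧ dw gives (-w - 2*x) dx ∧ dz ∧ dw
Collecting like 3-forms: d(omega) = (-2*w) dx ∧ dy ∧ dz + (-w - x + 2*y) dx ∧ dz ∧ dw.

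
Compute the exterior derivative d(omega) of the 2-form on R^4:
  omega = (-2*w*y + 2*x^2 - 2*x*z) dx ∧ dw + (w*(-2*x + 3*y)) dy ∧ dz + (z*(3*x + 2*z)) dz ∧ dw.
d(omega) = (2*w) dx ∧ dy ∧ dw + (2*x + 3*z) dx ∧ dz ∧ dw + (-2*w) dx ∧ dy ∧ dz + (-2*x + 3*y) dy ∧ dz ∧ dw

For a 2-form omega = sum_{i<j} g_{ij} dx_i ∧ dx_j, the exterior derivative is
  d(omega) = sum_{i<j} d(g_{ij}) ∧ dx_i ∧ dx_j = sum_{i<j, k} (∂g_{ij}/∂x_k) dx_k ∧ dx_i ∧ dx_j.
Expand each term, using dx_k ∧ dx_i ∧ dx_j = sgn(permutation) dx_{(a)} ∧ dx_{(b)} ∧ dx_{(c)} with (a < b < c) sorted:
  d(-2*w*y + 2*x^2 - 2*x*z) includes (∂/∂y)(-2*w*y + 2*x^2 - 2*x*z) dy = (-2*w) dy, which multiplied by dx ∧ dw gives (2*w) dx ∧ dy ∧ dw
  d(-2*w*y + 2*x^2 - 2*x*z) includes (∂/∂z)(-2*w*y + 2*x^2 - 2*x*z) dz = (-2*x) dz, which multiplied by dx ∧ dw gives (2*x) dx ∧ dz ∧ dw
  d(w*(-2*x + 3*y)) includes (∂/∂x)(w*(-2*x + 3*y)) dx = (-2*w) dx, which multiplied by dy ∧ dz gives (-2*w) dx ∧ dy ∧ dz
  d(w*(-2*x + 3*y)) includes (∂/∂w)(w*(-2*x + 3*y)) dw = (-2*x + 3*y) dw, which multiplied by dy ∧ dz gives (-2*x + 3*y) dy ∧ dz ∧ dw
  d(z*(3*x + 2*z)) includes (∂/∂x)(z*(3*x + 2*z)) dx = (3*z) dx, which multiplied by dz ∧ dw gives (3*z) dx ∧ dz ∧ dw
Collecting like 3-forms: d(omega) = (2*w) dx ∧ dy ∧ dw + (2*x + 3*z) dx ∧ dz ∧ dw + (-2*w) dx ∧ dy ∧ dz + (-2*x + 3*y) dy ∧ dz ∧ dw.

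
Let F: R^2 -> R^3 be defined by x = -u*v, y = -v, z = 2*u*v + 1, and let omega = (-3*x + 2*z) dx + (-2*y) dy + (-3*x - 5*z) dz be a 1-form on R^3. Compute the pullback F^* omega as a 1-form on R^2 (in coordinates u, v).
F^* omega = (3*v*(-7*u*v - 4)) du + (-21*u^2*v - 12*u - 2*v) dv

Using F^*(f dg) = (f ∘ F) d(g ∘ F), substitute each coordinate x_i by F_i(u, v) in f_i, and replace dx_i by d F_i = (∂F_i/∂u) du + (∂F_i/∂v) dv.
  For the x component: f_1(F) = 7*u*v + 2; d F_1 = (-v) du + (-u) dv
  For the y component: f_2(F) = 2*v; d F_2 = (0) du + (-1) dv
  For the z component: f_3(F) = -7*u*v - 5; d F_3 = (2*v) du + (2*u) dv
Combining and collecting du, dv coefficients:
  coeff of du: 3*v*(-7*u*v - 4)
  coeff of dv: -21*u^2*v - 12*u - 2*v
F^* omega = (3*v*(-7*u*v - 4)) du + (-21*u^2*v - 12*u - 2*v) dv.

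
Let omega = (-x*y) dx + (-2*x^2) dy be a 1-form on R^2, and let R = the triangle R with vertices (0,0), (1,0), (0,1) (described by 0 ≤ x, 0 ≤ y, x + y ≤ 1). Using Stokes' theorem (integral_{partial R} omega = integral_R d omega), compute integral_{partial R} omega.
integral_(partial R) omega = -1/2

Stokes: integral_partial_R omega = integral_R d omega with d omega = (∂Q/∂x - ∂P/∂y) dx ∧ dy.
  ∂Q/∂x = -4*x
  ∂P/∂y = -x
  integrand = ∂Q/∂x - ∂P/∂y = -3*x.
Integrating over R: integral_0^1 integral_0^{1-x} (-3*x) dy dx = -1/2.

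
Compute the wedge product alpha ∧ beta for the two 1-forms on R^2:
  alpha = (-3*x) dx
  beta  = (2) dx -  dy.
alpha ∧ beta = (3*x) dx ∧ dy

Distribute the wedge, using dx_i ∧ dx_j = -dx_j ∧ dx_i and dx_i ∧ dx_i = 0. For each pair (i, j) with i < j, the coefficient of dx_i ∧ dx_j in alpha ∧ beta is (alpha_i * beta_j - alpha_j * beta_i). Collecting: alpha ∧ beta = (3*x) dx ∧ dy.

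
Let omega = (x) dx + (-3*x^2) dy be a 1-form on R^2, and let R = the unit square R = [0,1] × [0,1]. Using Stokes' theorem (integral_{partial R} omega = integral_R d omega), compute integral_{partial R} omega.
integral_(partial R) omega = -3

Stokes: integral_partial_R omega = integral_R d omega with d omega = (∂Q/∂x - ∂P/∂y) dx ∧ dy.
  ∂Q/∂x = -6*x
  ∂P/∂y = 0
  integrand = ∂Q/∂x - ∂P/∂y = -6*x.
Integrating over R: integral_0^1 integral_0^1 (-6*x) dx dy = -3.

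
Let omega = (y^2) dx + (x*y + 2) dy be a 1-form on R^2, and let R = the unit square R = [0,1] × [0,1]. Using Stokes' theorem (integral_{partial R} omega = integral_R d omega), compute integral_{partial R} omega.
integral_(partial R) omega = -1/2

Stokes: integral_partial_R omega = integral_R d omega with d omega = (∂Q/∂x - ∂P/∂y) dx ∧ dy.
  ∂Q/∂x = y
  ∂P/∂y = 2*y
  integrand = ∂Q/∂x - ∂P/∂y = -y.
Integrating over R: integral_0^1 integral_0^1 (-y) dx dy = -1/2.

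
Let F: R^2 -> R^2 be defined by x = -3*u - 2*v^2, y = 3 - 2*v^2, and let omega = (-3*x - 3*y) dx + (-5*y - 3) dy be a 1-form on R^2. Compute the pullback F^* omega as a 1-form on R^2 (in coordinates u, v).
F^* omega = (-27*u - 36*v^2 + 27) du + (4*v*(-9*u - 22*v^2 + 27)) dv

Using F^*(f dg) = (f ∘ F) d(g ∘ F), substitute each coordinate x_i by F_i(u, v) in f_i, and replace dx_i by d F_i = (∂F_i/∂u) du + (∂F_i/∂v) dv.
  For the x component: f_1(F) = 9*u + 12*v^2 - 9; d F_1 = (-3) du + (-4*v) dv
  For the y component: f_2(F) = 10*v^2 - 18; d F_2 = (0) du + (-4*v) dv
Combining and collecting du, dv coefficients:
  coeff of du: -27*u - 36*v^2 + 27
  coeff of dv: 4*v*(-9*u - 22*v^2 + 27)
F^* omega = (-27*u - 36*v^2 + 27) du + (4*v*(-9*u - 22*v^2 + 27)) dv.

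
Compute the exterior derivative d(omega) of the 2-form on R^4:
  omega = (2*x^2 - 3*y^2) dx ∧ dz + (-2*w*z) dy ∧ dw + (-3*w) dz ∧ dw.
d(omega) = (6*y) dx ∧ dy ∧ dz + (2*w) dy ∧ dz ∧ dw

For a 2-form omega = sum_{i<j} g_{ij} dx_i ∧ dx_j, the exterior derivative is
  d(omega) = sum_{i<j} d(g_{ij}) ∧ dx_i ∧ dx_j = sum_{i<j, k} (∂g_{ij}/∂x_k) dx_k ∧ dx_i ∧ dx_j.
Expand each term, using dx_k ∧ dx_i ∧ dx_j = sgn(permutation) dx_{(a)} ∧ dx_{(b)} ∧ dx_{(c)} with (a < b < c) sorted:
  d(2*x^2 - 3*y^2) includes (∂/∂y)(2*x^2 - 3*y^2) dy = (-6*y) dy, which multiplied by dx ∧ dz gives (6*y) dx ∧ dy ∧ dz
  d(-2*w*z) includes (∂/∂z)(-2*w*z) dz = (-2*w) dz, which multiplied by dy ∧ dw gives (2*w) dy ∧ dz ∧ dw
Collecting like 3-forms: d(omega) = (6*y) dx ∧ dy ∧ dz + (2*w) dy ∧ dz ∧ dw.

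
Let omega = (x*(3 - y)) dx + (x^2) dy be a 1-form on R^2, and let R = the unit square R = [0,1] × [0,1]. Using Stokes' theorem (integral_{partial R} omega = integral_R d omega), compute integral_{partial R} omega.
integral_(partial R) omega = 3/2

Stokes: integral_partial_R omega = integral_R d omega with d omega = (∂Q/∂x - ∂P/∂y) dx ∧ dy.
  ∂Q/∂x = 2*x
  ∂P/∂y = -x
  integrand = ∂Q/∂x - ∂P/∂y = 3*x.
Integrating over R: integral_0^1 integral_0^1 (3*x) dx dy = 3/2.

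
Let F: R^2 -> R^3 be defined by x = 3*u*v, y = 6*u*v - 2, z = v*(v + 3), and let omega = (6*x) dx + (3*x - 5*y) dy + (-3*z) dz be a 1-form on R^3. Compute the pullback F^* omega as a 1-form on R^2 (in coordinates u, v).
F^* omega = (12*v*(-6*u*v + 5)) du + (-72*u^2*v + 60*u - 6*v^3 - 27*v^2 - 27*v) dv

Using F^*(f dg) = (f ∘ F) d(g ∘ F), substitute each coordinate x_i by F_i(u, v) in f_i, and replace dx_i by d F_i = (∂F_i/∂u) du + (∂F_i/∂v) dv.
  For the x component: f_1(F) = 18*u*v; d F_1 = (3*v) du + (3*u) dv
  For the y component: f_2(F) = -21*u*v + 10; d F_2 = (6*v) du + (6*u) dv
  For the z component: f_3(F) = 3*v*(-v - 3); d F_3 = (0) du + (2*v + 3) dv
Combining and collecting du, dv coefficients:
  coeff of du: 12*v*(-6*u*v + 5)
  coeff of dv: -72*u^2*v + 60*u - 6*v^3 - 27*v^2 - 27*v
F^* omega = (12*v*(-6*u*v + 5)) du + (-72*u^2*v + 60*u - 6*v^3 - 27*v^2 - 27*v) dv.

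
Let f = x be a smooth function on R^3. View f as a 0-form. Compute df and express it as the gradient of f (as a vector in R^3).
df = (1) dx + (0) dy + (0) dz; grad f = (1, 0, 0)

For a 0-form f, d f = (∂f/∂x) dx + (∂f/∂y) dy + (∂f/∂z) dz. The components of the vector representation are exactly the entries of grad f in Cartesian coordinates:
  ∂f/∂x = 1
  ∂f/∂y = 0
  ∂f/∂z = 0.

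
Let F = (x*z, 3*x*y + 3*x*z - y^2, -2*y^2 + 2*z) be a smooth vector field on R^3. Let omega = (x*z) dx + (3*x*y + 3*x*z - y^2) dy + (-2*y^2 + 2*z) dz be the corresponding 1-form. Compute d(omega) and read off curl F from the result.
d(omega) = (-3*x - 4*y) dy ∧ dz + (x) dz ∧ dx + (3*y + 3*z) dx ∧ dy; curl F = (-3*x - 4*y, x, 3*y + 3*z)

d omega = sum_{i<j} (∂f_j/∂x_i - ∂f_i/∂x_j) dx_i ∧ dx_j. Under the identification (dy ∧ dz, dz ∧ dx, dx ∧ dy) ↔ (e_x, e_y, e_z), the coefficients are exactly the components of curl F. Compute:
  ∂R/∂y - ∂Q/∂z = (-4*y) - (3*x) = -3*x - 4*y
  ∂P/∂z - ∂R/∂x = (x) - (0) = x
  ∂Q/∂x - ∂P/∂y = (3*y + 3*z) - (0) = 3*y + 3*z.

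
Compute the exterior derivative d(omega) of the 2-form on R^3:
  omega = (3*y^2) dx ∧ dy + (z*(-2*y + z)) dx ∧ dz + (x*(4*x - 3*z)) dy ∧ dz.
d(omega) = (8*x - z) dx ∧ dy ∧ dz

For a 2-form omega = sum_{i<j} g_{ij} dx_i ∧ dx_j, the exterior derivative is
  d(omega) = sum_{i<j} d(g_{ij}) ∧ dx_i ∧ dx_j = sum_{i<j, k} (∂g_{ij}/∂x_k) dx_k ∧ dx_i ∧ dx_j.
Expand each term, using dx_k ∧ dx_i ∧ dx_j = sgn(permutation) dx_{(a)} ∧ dx_{(b)} ∧ dx_{(c)} with (a < b < c) sorted:
  d(z*(-2*y + z)) includes (∂/∂y)(z*(-2*y + z)) dy = (-2*z) dy, which multiplied by dx ∧ dz gives (2*z) dx ∧ dy ∧ dz
  d(x*(4*x - 3*z)) includes (∂/∂x)(x*(4*x - 3*z)) dx = (8*x - 3*z) dx, which multiplied by dy ∧ dz gives (8*x - 3*z) dx ∧ dy ∧ dz
Collecting like 3-forms: d(omega) = (8*x - z) dx ∧ dy ∧ dz.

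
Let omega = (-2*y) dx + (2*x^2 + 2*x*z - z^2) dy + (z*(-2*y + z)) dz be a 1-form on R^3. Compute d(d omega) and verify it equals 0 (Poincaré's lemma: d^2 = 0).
d(d omega) = 0

Step 1: d omega = sum_{i<j} (∂f_j/∂x_i - ∂f_i/∂x_j) dx_i ∧ dx_j:
  coeff of dx ∧ dy: 4*x + 2*z + 2
  coeff of dx ∧ dz: 0
  coeff of dy ∧ dz: -2*x
Step 2: Apply d again to each 2-form coefficient. The only possible 3-form in R^3 is dx ∧ dy ∧ dz, with coefficient
  ∂(coeff of dy∧dz)/∂x - ∂(coeff of dx∧dz)/∂y + ∂(coeff of dx∧dy)/∂z
  = ∂/∂x (-2*x) - ∂/∂y (0) + ∂/∂z (4*x + 2*z + 2).
Each of these terms simplifies to sums of mixed partials that cancel in pairs. The result is 0 (by equality of mixed partials for smooth functions — Schwarz / Clairaut).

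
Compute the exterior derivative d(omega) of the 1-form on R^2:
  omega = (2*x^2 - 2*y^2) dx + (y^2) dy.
d(omega) = (4*y) dx ∧ dy

For a 1-form omega = sum_i f_i dx_i, the exterior derivative is
  d(omega) = sum_{i < j} (∂f_j/∂x_i - ∂f_i/∂x_j) dx_i ∧ dx_j.
  coefficient of dx ∧ dy: ∂f_2/∂x - ∂f_1/∂y = ∂(y^2)/∂x - ∂(2*x^2 - 2*y^2)/∂y = 4*y
Assembling: d(omega) = (4*y) dx ∧ dy.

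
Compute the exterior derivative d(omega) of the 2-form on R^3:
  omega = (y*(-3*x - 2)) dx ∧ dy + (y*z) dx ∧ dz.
d(omega) = (-z) dx ∧ dy ∧ dz

For a 2-form omega = sum_{i<j} g_{ij} dx_i ∧ dx_j, the exterior derivative is
  d(omega) = sum_{i<j} d(g_{ij}) ∧ dx_i ∧ dx_j = sum_{i<j, k} (∂g_{ij}/∂x_k) dx_k ∧ dx_i ∧ dx_j.
Expand each term, using dx_k ∧ dx_i ∧ dx_j = sgn(permutation) dx_{(a)} ∧ dx_{(b)} ∧ dx_{(c)} with (a < b < c) sorted:
  d(y*z) includes (∂/∂y)(y*z) dy = (z) dy, which multiplied by dx ∧ dz gives (-z) dx ∧ dy ∧ dz
Collecting like 3-forms: d(omega) = (-z) dx ∧ dy ∧ dz.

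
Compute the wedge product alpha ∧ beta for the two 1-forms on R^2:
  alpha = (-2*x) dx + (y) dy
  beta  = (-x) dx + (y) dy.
alpha ∧ beta = (-x*y) dx ∧ dy

Distribute the wedge, using dx_i ∧ dx_j = -dx_j ∧ dx_i and dx_i ∧ dx_i = 0. For each pair (i, j) with i < j, the coefficient of dx_i ∧ dx_j in alpha ∧ beta is (alpha_i * beta_j - alpha_j * beta_i). Collecting: alpha ∧ beta = (-x*y) dx ∧ dy.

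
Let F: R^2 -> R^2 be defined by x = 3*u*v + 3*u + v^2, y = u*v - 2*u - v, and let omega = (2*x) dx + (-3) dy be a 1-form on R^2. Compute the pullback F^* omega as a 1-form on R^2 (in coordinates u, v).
F^* omega = (18*u*v^2 + 36*u*v + 18*u + 6*v^3 + 6*v^2 - 3*v + 6) du + (18*u^2*v + 18*u^2 + 18*u*v^2 + 12*u*v - 3*u + 4*v^3 + 3) dv

Using F^*(f dg) = (f ∘ F) d(g ∘ F), substitute each coordinate x_i by F_i(u, v) in f_i, and replace dx_i by d F_i = (∂F_i/∂u) du + (∂F_i/∂v) dv.
  For the x component: f_1(F) = 6*u*v + 6*u + 2*v^2; d F_1 = (3*v + 3) du + (3*u + 2*v) dv
  For the y component: f_2(F) = -3; d F_2 = (v - 2) du + (u - 1) dv
Combining and collecting du, dv coefficients:
  coeff of du: 18*u*v^2 + 36*u*v + 18*u + 6*v^3 + 6*v^2 - 3*v + 6
  coeff of dv: 18*u^2*v + 18*u^2 + 18*u*v^2 + 12*u*v - 3*u + 4*v^3 + 3
F^* omega = (18*u*v^2 + 36*u*v + 18*u + 6*v^3 + 6*v^2 - 3*v + 6) du + (18*u^2*v + 18*u^2 + 18*u*v^2 + 12*u*v - 3*u + 4*v^3 + 3) dv.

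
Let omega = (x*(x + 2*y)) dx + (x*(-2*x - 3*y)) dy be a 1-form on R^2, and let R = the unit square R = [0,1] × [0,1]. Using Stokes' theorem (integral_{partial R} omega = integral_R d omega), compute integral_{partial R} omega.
integral_(partial R) omega = -9/2

Stokes: integral_partial_R omega = integral_R d omega with d omega = (∂Q/∂x - ∂P/∂y) dx ∧ dy.
  ∂Q/∂x = -4*x - 3*y
  ∂P/∂y = 2*x
  integrand = ∂Q/∂x - ∂P/∂y = -6*x - 3*y.
Integrating over R: integral_0^1 integral_0^1 (-6*x - 3*y) dx dy = -9/2.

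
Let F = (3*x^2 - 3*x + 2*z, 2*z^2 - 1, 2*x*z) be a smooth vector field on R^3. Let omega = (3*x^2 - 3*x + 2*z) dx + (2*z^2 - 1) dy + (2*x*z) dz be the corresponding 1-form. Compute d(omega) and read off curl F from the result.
d(omega) = (-4*z) dy ∧ dz + (2 - 2*z) dz ∧ dx + (0) dx ∧ dy; curl F = (-4*z, 2 - 2*z, 0)

d omega = sum_{i<j} (∂f_j/∂x_i - ∂f_i/∂x_j) dx_i ∧ dx_j. Under the identification (dy ∧ dz, dz ∧ dx, dx ∧ dy) ↔ (e_x, e_y, e_z), the coefficients are exactly the components of curl F. Compute:
  ∂R/∂y - ∂Q/∂z = (0) - (4*z) = -4*z
  ∂P/∂z - ∂R/∂x = (2) - (2*z) = 2 - 2*z
  ∂Q/∂x - ∂P/∂y = (0) - (0) = 0.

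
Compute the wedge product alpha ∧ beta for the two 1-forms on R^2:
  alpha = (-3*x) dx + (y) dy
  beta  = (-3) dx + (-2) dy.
alpha ∧ beta = (6*x + 3*y) dx ∧ dy

Distribute the wedge, using dx_i ∧ dx_j = -dx_j ∧ dx_i and dx_i ∧ dx_i = 0. For each pair (i, j) with i < j, the coefficient of dx_i ∧ dx_j in alpha ∧ beta is (alpha_i * beta_j - alpha_j * beta_i). Collecting: alpha ∧ beta = (6*x + 3*y) dx ∧ dy.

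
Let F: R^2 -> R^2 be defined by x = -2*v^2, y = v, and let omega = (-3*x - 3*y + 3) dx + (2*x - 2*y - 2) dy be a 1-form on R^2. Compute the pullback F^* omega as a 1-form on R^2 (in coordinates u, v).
F^* omega = (-24*v^3 + 8*v^2 - 14*v - 2) dv

Using F^*(f dg) = (f ∘ F) d(g ∘ F), substitute each coordinate x_i by F_i(u, v) in f_i, and replace dx_i by d F_i = (∂F_i/∂u) du + (∂F_i/∂v) dv.
  For the x component: f_1(F) = 6*v^2 - 3*v + 3; d F_1 = (0) du + (-4*v) dv
  For the y component: f_2(F) = -4*v^2 - 2*v - 2; d F_2 = (0) du + (1) dv
Combining and collecting du, dv coefficients:
  coeff of du: 0
  coeff of dv: -24*v^3 + 8*v^2 - 14*v - 2
F^* omega = (-24*v^3 + 8*v^2 - 14*v - 2) dv.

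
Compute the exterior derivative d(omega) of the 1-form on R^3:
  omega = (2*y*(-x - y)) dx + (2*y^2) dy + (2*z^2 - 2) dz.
d(omega) = (2*x + 4*y) dx ∧ dy

For a 1-form omega = sum_i f_i dx_i, the exterior derivative is
  d(omega) = sum_{i < j} (∂f_j/∂x_i - ∂f_i/∂x_j) dx_i ∧ dx_j.
  coefficient of dx ∧ dy: ∂f_2/∂x - ∂f_1/∂y = ∂(2*y^2)/∂x - ∂(2*y*(-x - y))/∂y = 2*x + 4*y
Assembling: d(omega) = (2*x + 4*y) dx ∧ dy.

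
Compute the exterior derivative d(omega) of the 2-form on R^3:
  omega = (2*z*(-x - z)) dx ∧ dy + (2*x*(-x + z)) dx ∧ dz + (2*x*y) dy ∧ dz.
d(omega) = (-2*x + 2*y - 4*z) dx ∧ dy ∧ dz

For a 2-form omega = sum_{i<j} g_{ij} dx_i ∧ dx_j, the exterior derivative is
  d(omega) = sum_{i<j} d(g_{ij}) ∧ dx_i ∧ dx_j = sum_{i<j, k} (∂g_{ij}/∂x_k) dx_k ∧ dx_i ∧ dx_j.
Expand each term, using dx_k ∧ dx_i ∧ dx_j = sgn(permutation) dx_{(a)} ∧ dx_{(b)} ∧ dx_{(c)} with (a < b < c) sorted:
  d(2*z*(-x - z)) includes (∂/∂z)(2*z*(-x - z)) dz = (-2*x - 4*z) dz, which multiplied by dx ∧ dy gives (-2*x - 4*z) dx ∧ dy ∧ dz
  d(2*x*y) includes (∂/∂x)(2*x*y) dx = (2*y) dx, which multiplied by dy ∧ dz gives (2*y) dx ∧ dy ∧ dz
Collecting like 3-forms: d(omega) = (-2*x + 2*y - 4*z) dx ∧ dy ∧ dz.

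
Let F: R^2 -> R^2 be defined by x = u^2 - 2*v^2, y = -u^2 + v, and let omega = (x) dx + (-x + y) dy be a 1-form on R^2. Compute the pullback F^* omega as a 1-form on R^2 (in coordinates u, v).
F^* omega = (2*u*(3*u^2 - 4*v^2 - v)) du + (-4*u^2*v - 2*u^2 + 8*v^3 + 2*v^2 + v) dv

Using F^*(f dg) = (f ∘ F) d(g ∘ F), substitute each coordinate x_i by F_i(u, v) in f_i, and replace dx_i by d F_i = (∂F_i/∂u) du + (∂F_i/∂v) dv.
  For the x component: f_1(F) = u^2 - 2*v^2; d F_1 = (2*u) du + (-4*v) dv
  For the y component: f_2(F) = -2*u^2 + 2*v^2 + v; d F_2 = (-2*u) du + (1) dv
Combining and collecting du, dv coefficients:
  coeff of du: 2*u*(3*u^2 - 4*v^2 - v)
  coeff of dv: -4*u^2*v - 2*u^2 + 8*v^3 + 2*v^2 + v
F^* omega = (2*u*(3*u^2 - 4*v^2 - v)) du + (-4*u^2*v - 2*u^2 + 8*v^3 + 2*v^2 + v) dv.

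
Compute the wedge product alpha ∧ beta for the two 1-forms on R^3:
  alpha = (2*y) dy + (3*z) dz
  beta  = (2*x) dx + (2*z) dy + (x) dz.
alpha ∧ beta = (-4*x*y) dx ∧ dy + (2*x*y - 6*z^2) dy ∧ dz + (-6*x*z) dx ∧ dz

Distribute the wedge, using dx_i ∧ dx_j = -dx_j ∧ dx_i and dx_i ∧ dx_i = 0. For each pair (i, j) with i < j, the coefficient of dx_i ∧ dx_j in alpha ∧ beta is (alpha_i * beta_j - alpha_j * beta_i). Collecting: alpha ∧ beta = (-4*x*y) dx ∧ dy + (2*x*y - 6*z^2) dy ∧ dz + (-6*x*z) dx ∧ dz.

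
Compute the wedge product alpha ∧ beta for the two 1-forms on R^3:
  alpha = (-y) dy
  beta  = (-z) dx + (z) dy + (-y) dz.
alpha ∧ beta = (-y*z) dx ∧ dy + (y^2) dy ∧ dz

Distribute the wedge, using dx_i ∧ dx_j = -dx_j ∧ dx_i and dx_i ∧ dx_i = 0. For each pair (i, j) with i < j, the coefficient of dx_i ∧ dx_j in alpha ∧ beta is (alpha_i * beta_j - alpha_j * beta_i). Collecting: alpha ∧ beta = (-y*z) dx ∧ dy + (y^2) dy ∧ dz.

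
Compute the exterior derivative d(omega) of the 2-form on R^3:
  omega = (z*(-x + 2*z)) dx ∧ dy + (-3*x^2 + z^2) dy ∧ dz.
d(omega) = (-7*x + 4*z) dx ∧ dy ∧ dz

For a 2-form omega = sum_{i<j} g_{ij} dx_i ∧ dx_j, the exterior derivative is
  d(omega) = sum_{i<j} d(g_{ij}) ∧ dx_i ∧ dx_j = sum_{i<j, k} (∂g_{ij}/∂x_k) dx_k ∧ dx_i ∧ dx_j.
Expand each term, using dx_k ∧ dx_i ∧ dx_j = sgn(permutation) dx_{(a)} ∧ dx_{(b)} ∧ dx_{(c)} with (a < b < c) sorted:
  d(z*(-x + 2*z)) includes (∂/∂z)(z*(-x + 2*z)) dz = (-x + 4*z) dz, which multiplied by dx ∧ dy gives (-x + 4*z) dx ∧ dy ∧ dz
  d(-3*x^2 + z^2) includes (∂/∂x)(-3*x^2 + z^2) dx = (-6*x) dx, which multiplied by dy ∧ dz gives (-6*x) dx ∧ dy ∧ dz
Collecting like 3-forms: d(omega) = (-7*x + 4*z) dx ∧ dy ∧ dz.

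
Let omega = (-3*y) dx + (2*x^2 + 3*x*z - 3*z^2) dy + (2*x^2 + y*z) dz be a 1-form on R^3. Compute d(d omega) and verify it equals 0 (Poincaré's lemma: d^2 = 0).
d(d omega) = 0

Step 1: d omega = sum_{i<j} (∂f_j/∂x_i - ∂f_i/∂x_j) dx_i ∧ dx_j:
  coeff of dx ∧ dy: 4*x + 3*z + 3
  coeff of dx ∧ dz: 4*x
  coeff of dy ∧ dz: -3*x + 7*z
Step 2: Apply d again to each 2-form coefficient. The only possible 3-form in R^3 is dx ∧ dy ∧ dz, with coefficient
  ∂(coeff of dy∧dz)/∂x - ∂(coeff of dx∧dz)/∂y + ∂(coeff of dx∧dy)/∂z
  = ∂/∂x (-3*x + 7*z) - ∂/∂y (4*x) + ∂/∂z (4*x + 3*z + 3).
Each of these terms simplifies to sums of mixed partials that cancel in pairs. The result is 0 (by equality of mixed partials for smooth functions — Schwarz / Clairaut).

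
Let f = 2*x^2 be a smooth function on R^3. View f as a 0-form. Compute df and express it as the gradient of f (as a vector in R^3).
df = (4*x) dx + (0) dy + (0) dz; grad f = (4*x, 0, 0)

For a 0-form f, d f = (∂f/∂x) dx + (∂f/∂y) dy + (∂f/∂z) dz. The components of the vector representation are exactly the entries of grad f in Cartesian coordinates:
  ∂f/∂x = 4*x
  ∂f/∂y = 0
  ∂f/∂z = 0.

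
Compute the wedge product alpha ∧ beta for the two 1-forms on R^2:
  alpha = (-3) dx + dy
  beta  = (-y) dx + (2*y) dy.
alpha ∧ beta = (-5*y) dx ∧ dy

Distribute the wedge, using dx_i ∧ dx_j = -dx_j ∧ dx_i and dx_i ∧ dx_i = 0. For each pair (i, j) with i < j, the coefficient of dx_i ∧ dx_j in alpha ∧ beta is (alpha_i * beta_j - alpha_j * beta_i). Collecting: alpha ∧ beta = (-5*y) dx ∧ dy.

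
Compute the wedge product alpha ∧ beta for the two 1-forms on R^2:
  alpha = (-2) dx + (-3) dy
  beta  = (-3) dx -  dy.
alpha ∧ beta = (-7) dx ∧ dy

Distribute the wedge, using dx_i ∧ dx_j = -dx_j ∧ dx_i and dx_i ∧ dx_i = 0. For each pair (i, j) with i < j, the coefficient of dx_i ∧ dx_j in alpha ∧ beta is (alpha_i * beta_j - alpha_j * beta_i). Collecting: alpha ∧ beta = (-7) dx ∧ dy.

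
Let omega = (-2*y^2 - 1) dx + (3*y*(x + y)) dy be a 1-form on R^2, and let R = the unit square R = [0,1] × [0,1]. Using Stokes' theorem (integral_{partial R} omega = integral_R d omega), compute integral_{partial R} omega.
integral_(partial R) omega = 7/2

Stokes: integral_partial_R omega = integral_R d omega with d omega = (∂Q/∂x - ∂P/∂y) dx ∧ dy.
  ∂Q/∂x = 3*y
  ∂P/∂y = -4*y
  integrand = ∂Q/∂x - ∂P/∂y = 7*y.
Integrating over R: integral_0^1 integral_0^1 (7*y) dx dy = 7/2.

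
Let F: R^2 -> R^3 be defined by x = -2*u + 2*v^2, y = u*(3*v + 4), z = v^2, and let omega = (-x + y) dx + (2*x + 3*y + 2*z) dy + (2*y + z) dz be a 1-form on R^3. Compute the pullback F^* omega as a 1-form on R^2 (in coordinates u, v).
F^* omega = (27*u*v^2 + 54*u*v + 20*u + 18*v^3 + 28*v^2) du + (27*u^2*v + 24*u^2 + 42*u*v^2 + 40*u*v - 6*v^3) dv

Using F^*(f dg) = (f ∘ F) d(g ∘ F), substitute each coordinate x_i by F_i(u, v) in f_i, and replace dx_i by d F_i = (∂F_i/∂u) du + (∂F_i/∂v) dv.
  For the x component: f_1(F) = 3*u*v + 6*u - 2*v^2; d F_1 = (-2) du + (4*v) dv
  For the y component: f_2(F) = 9*u*v + 8*u + 6*v^2; d F_2 = (3*v + 4) du + (3*u) dv
  For the z component: f_3(F) = 6*u*v + 8*u + v^2; d F_3 = (0) du + (2*v) dv
Combining and collecting du, dv coefficients:
  coeff of du: 27*u*v^2 + 54*u*v + 20*u + 18*v^3 + 28*v^2
  coeff of dv: 27*u^2*v + 24*u^2 + 42*u*v^2 + 40*u*v - 6*v^3
F^* omega = (27*u*v^2 + 54*u*v + 20*u + 18*v^3 + 28*v^2) du + (27*u^2*v + 24*u^2 + 42*u*v^2 + 40*u*v - 6*v^3) dv.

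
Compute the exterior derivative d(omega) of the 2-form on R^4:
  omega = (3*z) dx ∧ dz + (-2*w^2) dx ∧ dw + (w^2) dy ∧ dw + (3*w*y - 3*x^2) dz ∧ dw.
d(omega) = (-6*x) dx ∧ dz ∧ dw + (3*w) dy ∧ dz ∧ dw

For a 2-form omega = sum_{i<j} g_{ij} dx_i ∧ dx_j, the exterior derivative is
  d(omega) = sum_{i<j} d(g_{ij}) ∧ dx_i ∧ dx_j = sum_{i<j, k} (∂g_{ij}/∂x_k) dx_k ∧ dx_i ∧ dx_j.
Expand each term, using dx_k ∧ dx_i ∧ dx_j = sgn(permutation) dx_{(a)} ∧ dx_{(b)} ∧ dx_{(c)} with (a < b < c) sorted:
  d(3*w*y - 3*x^2) includes (∂/∂x)(3*w*y - 3*x^2) dx = (-6*x) dx, which multiplied by dz ∧ dw gives (-6*x) dx ∧ dz ∧ dw
  d(3*w*y - 3*x^2) includes (∂/∂y)(3*w*y - 3*x^2) dy = (3*w) dy, which multiplied by dz ∧ dw gives (3*w) dy ∧ dz ∧ dw
Collecting like 3-forms: d(omega) = (-6*x) dx ∧ dz ∧ dw + (3*w) dy ∧ dz ∧ dw.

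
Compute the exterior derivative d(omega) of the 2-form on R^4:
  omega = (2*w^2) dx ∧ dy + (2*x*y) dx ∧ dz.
d(omega) = (4*w) dx ∧ dy ∧ dw + (-2*x) dx ∧ dy ∧ dz

For a 2-form omega = sum_{i<j} g_{ij} dx_i ∧ dx_j, the exterior derivative is
  d(omega) = sum_{i<j} d(g_{ij}) ∧ dx_i ∧ dx_j = sum_{i<j, k} (∂g_{ij}/∂x_k) dx_k ∧ dx_i ∧ dx_j.
Expand each term, using dx_k ∧ dx_i ∧ dx_j = sgn(permutation) dx_{(a)} ∧ dx_{(b)} ∧ dx_{(c)} with (a < b < c) sorted:
  d(2*w^2) includes (∂/∂w)(2*w^2) dw = (4*w) dw, which multiplied by dx ∧ dy gives (4*w) dx ∧ dy ∧ dw
  d(2*x*y) includes (∂/∂y)(2*x*y) dy = (2*x) dy, which multiplied by dx ∧ dz gives (-2*x) dx ∧ dy ∧ dz
Collecting like 3-forms: d(omega) = (4*w) dx ∧ dy ∧ dw + (-2*x) dx ∧ dy ∧ dz.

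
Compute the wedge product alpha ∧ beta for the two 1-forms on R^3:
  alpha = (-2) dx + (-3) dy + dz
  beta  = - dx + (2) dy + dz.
alpha ∧ beta = (-7) dx ∧ dy + (-1) dx ∧ dz + (-5) dy ∧ dz

Distribute the wedge, using dx_i ∧ dx_j = -dx_j ∧ dx_i and dx_i ∧ dx_i = 0. For each pair (i, j) with i < j, the coefficient of dx_i ∧ dx_j in alpha ∧ beta is (alpha_i * beta_j - alpha_j * beta_i). Collecting: alpha ∧ beta = (-7) dx ∧ dy + (-1) dx ∧ dz + (-5) dy ∧ dz.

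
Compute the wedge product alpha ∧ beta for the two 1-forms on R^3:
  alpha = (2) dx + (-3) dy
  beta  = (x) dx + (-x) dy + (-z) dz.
alpha ∧ beta = (x) dx ∧ dy + (-2*z) dx ∧ dz + (3*z) dy ∧ dz

Distribute the wedge, using dx_i ∧ dx_j = -dx_j ∧ dx_i and dx_i ∧ dx_i = 0. For each pair (i, j) with i < j, the coefficient of dx_i ∧ dx_j in alpha ∧ beta is (alpha_i * beta_j - alpha_j * beta_i). Collecting: alpha ∧ beta = (x) dx ∧ dy + (-2*z) dx ∧ dz + (3*z) dy ∧ dz.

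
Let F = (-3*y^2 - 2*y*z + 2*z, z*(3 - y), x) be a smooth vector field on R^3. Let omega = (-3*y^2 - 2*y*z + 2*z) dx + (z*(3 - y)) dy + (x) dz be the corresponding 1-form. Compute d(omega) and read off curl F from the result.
d(omega) = (y - 3) dy ∧ dz + (1 - 2*y) dz ∧ dx + (6*y + 2*z) dx ∧ dy; curl F = (y - 3, 1 - 2*y, 6*y + 2*z)

d omega = sum_{i<j} (∂f_j/∂x_i - ∂f_i/∂x_j) dx_i ∧ dx_j. Under the identification (dy ∧ dz, dz ∧ dx, dx ∧ dy) ↔ (e_x, e_y, e_z), the coefficients are exactly the components of curl F. Compute:
  ∂R/∂y - ∂Q/∂z = (0) - (3 - y) = y - 3
  ∂P/∂z - ∂R/∂x = (2 - 2*y) - (1) = 1 - 2*y
  ∂Q/∂x - ∂P/∂y = (0) - (-6*y - 2*z) = 6*y + 2*z.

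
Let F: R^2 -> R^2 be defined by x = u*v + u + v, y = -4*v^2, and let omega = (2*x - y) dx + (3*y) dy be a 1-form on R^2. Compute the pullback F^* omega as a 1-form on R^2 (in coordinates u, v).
F^* omega = (2*u*v^2 + 4*u*v + 2*u + 4*v^3 + 6*v^2 + 2*v) du + (2*u^2*v + 2*u^2 + 4*u*v^2 + 4*u*v + 2*u + 96*v^3 + 4*v^2 + 2*v) dv

Using F^*(f dg) = (f ∘ F) d(g ∘ F), substitute each coordinate x_i by F_i(u, v) in f_i, and replace dx_i by d F_i = (∂F_i/∂u) du + (∂F_i/∂v) dv.
  For the x component: f_1(F) = 2*u*v + 2*u + 4*v^2 + 2*v; d F_1 = (v + 1) du + (u + 1) dv
  For the y component: f_2(F) = -12*v^2; d F_2 = (0) du + (-8*v) dv
Combining and collecting du, dv coefficients:
  coeff of du: 2*u*v^2 + 4*u*v + 2*u + 4*v^3 + 6*v^2 + 2*v
  coeff of dv: 2*u^2*v + 2*u^2 + 4*u*v^2 + 4*u*v + 2*u + 96*v^3 + 4*v^2 + 2*v
F^* omega = (2*u*v^2 + 4*u*v + 2*u + 4*v^3 + 6*v^2 + 2*v) du + (2*u^2*v + 2*u^2 + 4*u*v^2 + 4*u*v + 2*u + 96*v^3 + 4*v^2 + 2*v) dv.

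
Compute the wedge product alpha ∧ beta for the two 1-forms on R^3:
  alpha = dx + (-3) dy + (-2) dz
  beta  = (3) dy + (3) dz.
alpha ∧ beta = (3) dx ∧ dy + (3) dx ∧ dz + (-3) dy ∧ dz

Distribute the wedge, using dx_i ∧ dx_j = -dx_j ∧ dx_i and dx_i ∧ dx_i = 0. For each pair (i, j) with i < j, the coefficient of dx_i ∧ dx_j in alpha ∧ beta is (alpha_i * beta_j - alpha_j * beta_i). Collecting: alpha ∧ beta = (3) dx ∧ dy + (3) dx ∧ dz + (-3) dy ∧ dz.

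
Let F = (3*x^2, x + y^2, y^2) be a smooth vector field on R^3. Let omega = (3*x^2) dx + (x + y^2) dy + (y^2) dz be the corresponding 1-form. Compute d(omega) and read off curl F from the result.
d(omega) = (2*y) dy ∧ dz + (0) dz ∧ dx + (1) dx ∧ dy; curl F = (2*y, 0, 1)

d omega = sum_{i<j} (∂f_j/∂x_i - ∂f_i/∂x_j) dx_i ∧ dx_j. Under the identification (dy ∧ dz, dz ∧ dx, dx ∧ dy) ↔ (e_x, e_y, e_z), the coefficients are exactly the components of curl F. Compute:
  ∂R/∂y - ∂Q/∂z = (2*y) - (0) = 2*y
  ∂P/∂z - ∂R/∂x = (0) - (0) = 0
  ∂Q/∂x - ∂P/∂y = (1) - (0) = 1.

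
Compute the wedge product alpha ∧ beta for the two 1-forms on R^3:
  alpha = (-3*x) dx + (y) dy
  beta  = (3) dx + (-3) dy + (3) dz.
alpha ∧ beta = (9*x - 3*y) dx ∧ dy + (-9*x) dx ∧ dz + (3*y) dy ∧ dz

Distribute the wedge, using dx_i ∧ dx_j = -dx_j ∧ dx_i and dx_i ∧ dx_i = 0. For each pair (i, j) with i < j, the coefficient of dx_i ∧ dx_j in alpha ∧ beta is (alpha_i * beta_j - alpha_j * beta_i). Collecting: alpha ∧ beta = (9*x - 3*y) dx ∧ dy + (-9*x) dx ∧ dz + (3*y) dy ∧ dz.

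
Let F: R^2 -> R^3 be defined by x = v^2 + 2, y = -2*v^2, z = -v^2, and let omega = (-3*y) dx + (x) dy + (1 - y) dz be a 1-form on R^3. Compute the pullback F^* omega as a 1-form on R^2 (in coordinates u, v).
F^* omega = (4*v^3 - 10*v) dv

Using F^*(f dg) = (f ∘ F) d(g ∘ F), substitute each coordinate x_i by F_i(u, v) in f_i, and replace dx_i by d F_i = (∂F_i/∂u) du + (∂F_i/∂v) dv.
  For the x component: f_1(F) = 6*v^2; d F_1 = (0) du + (2*v) dv
  For the y component: f_2(F) = v^2 + 2; d F_2 = (0) du + (-4*v) dv
  For the z component: f_3(F) = 2*v^2 + 1; d F_3 = (0) du + (-2*v) dv
Combining and collecting du, dv coefficients:
  coeff of du: 0
  coeff of dv: 4*v^3 - 10*v
F^* omega = (4*v^3 - 10*v) dv.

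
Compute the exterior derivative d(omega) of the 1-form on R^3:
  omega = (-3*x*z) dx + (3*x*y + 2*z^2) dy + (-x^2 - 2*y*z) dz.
d(omega) = (3*y) dx ∧ dy + (x) dx ∧ dz + (-6*z) dy ∧ dz

For a 1-form omega = sum_i f_i dx_i, the exterior derivative is
  d(omega) = sum_{i < j} (∂f_j/∂x_i - ∂f_i/∂x_j) dx_i ∧ dx_j.
  coefficient of dx ∧ dy: ∂f_2/∂x - ∂f_1/∂y = ∂(3*x*y + 2*z^2)/∂x - ∂(-3*x*z)/∂y = 3*y
  coefficient of dx ∧ dz: ∂f_3/∂x - ∂f_1/∂z = ∂(-x^2 - 2*y*z)/∂x - ∂(-3*x*z)/∂z = x
  coefficient of dy ∧ dz: ∂f_3/∂y - ∂f_2/∂z = ∂(-x^2 - 2*y*z)/∂y - ∂(3*x*y + 2*z^2)/∂z = -6*z
Assembling: d(omega) = (3*y) dx ∧ dy + (x) dx ∧ dz + (-6*z) dy ∧ dz.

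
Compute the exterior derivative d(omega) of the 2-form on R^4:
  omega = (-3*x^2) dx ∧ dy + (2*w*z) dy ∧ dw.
d(omega) = (-2*w) dy ∧ dz ∧ dw

For a 2-form omega = sum_{i<j} g_{ij} dx_i ∧ dx_j, the exterior derivative is
  d(omega) = sum_{i<j} d(g_{ij}) ∧ dx_i ∧ dx_j = sum_{i<j, k} (∂g_{ij}/∂x_k) dx_k ∧ dx_i ∧ dx_j.
Expand each term, using dx_k ∧ dx_i ∧ dx_j = sgn(permutation) dx_{(a)} ∧ dx_{(b)} ∧ dx_{(c)} with (a < b < c) sorted:
  d(2*w*z) includes (∂/∂z)(2*w*z) dz = (2*w) dz, which multiplied by dy ∧ dw gives (-2*w) dy ∧ dz ∧ dw
Collecting like 3-forms: d(omega) = (-2*w) dy ∧ dz ∧ dw.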